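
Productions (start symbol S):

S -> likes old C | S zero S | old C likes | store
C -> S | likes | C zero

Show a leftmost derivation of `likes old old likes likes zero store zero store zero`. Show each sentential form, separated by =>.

S => likes old C => likes old C zero => likes old S zero => likes old S zero S zero => likes old S zero S zero S zero => likes old old C likes zero S zero S zero => likes old old likes likes zero S zero S zero => likes old old likes likes zero store zero S zero => likes old old likes likes zero store zero store zero

S => likes old C   [S -> likes old C]
likes old C => likes old C zero   [C -> C zero]
likes old C zero => likes old S zero   [C -> S]
likes old S zero => likes old S zero S zero   [S -> S zero S]
likes old S zero S zero => likes old S zero S zero S zero   [S -> S zero S]
likes old S zero S zero S zero => likes old old C likes zero S zero S zero   [S -> old C likes]
likes old old C likes zero S zero S zero => likes old old likes likes zero S zero S zero   [C -> likes]
likes old old likes likes zero S zero S zero => likes old old likes likes zero store zero S zero   [S -> store]
likes old old likes likes zero store zero S zero => likes old old likes likes zero store zero store zero   [S -> store]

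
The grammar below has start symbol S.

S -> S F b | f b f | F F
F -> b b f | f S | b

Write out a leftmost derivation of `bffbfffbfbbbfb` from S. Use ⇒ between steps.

S ⇒ SFb ⇒ FFFb ⇒ bFFb ⇒ bfSFb ⇒ bfSFbFb ⇒ bffbfFbFb ⇒ bffbffSbFb ⇒ bffbfffbfbFb ⇒ bffbfffbfbbbfb

S ⇒ SFb   [S -> S F b]
SFb ⇒ FFFb   [S -> F F]
FFFb ⇒ bFFb   [F -> b]
bFFb ⇒ bfSFb   [F -> f S]
bfSFb ⇒ bfSFbFb   [S -> S F b]
bfSFbFb ⇒ bffbfFbFb   [S -> f b f]
bffbfFbFb ⇒ bffbffSbFb   [F -> f S]
bffbffSbFb ⇒ bffbfffbfbFb   [S -> f b f]
bffbfffbfbFb ⇒ bffbfffbfbbbfb   [F -> b b f]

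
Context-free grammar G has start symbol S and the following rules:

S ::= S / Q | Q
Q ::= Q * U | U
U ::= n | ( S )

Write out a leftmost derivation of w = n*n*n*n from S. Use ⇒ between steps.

S⇒Q⇒Q*U⇒Q*U*U⇒Q*U*U*U⇒U*U*U*U⇒n*U*U*U⇒n*n*U*U⇒n*n*n*U⇒n*n*n*n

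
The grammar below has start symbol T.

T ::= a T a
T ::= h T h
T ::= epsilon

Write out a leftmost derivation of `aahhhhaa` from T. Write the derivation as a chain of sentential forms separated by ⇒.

T ⇒ aTa   [T ::= a T a]
aTa ⇒ aaTaa   [T ::= a T a]
aaTaa ⇒ aahThaa   [T ::= h T h]
aahThaa ⇒ aahhThhaa   [T ::= h T h]
aahhThhaa ⇒ aahhhhaa   [T ::= epsilon]

T⇒aTa⇒aaTaa⇒aahThaa⇒aahhThhaa⇒aahhhhaa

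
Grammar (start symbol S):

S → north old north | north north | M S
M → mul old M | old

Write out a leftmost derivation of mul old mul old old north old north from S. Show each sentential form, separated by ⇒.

S ⇒ M S ⇒ mul old M S ⇒ mul old mul old M S ⇒ mul old mul old old S ⇒ mul old mul old old north old north

S ⇒ M S   [S → M S]
M S ⇒ mul old M S   [M → mul old M]
mul old M S ⇒ mul old mul old M S   [M → mul old M]
mul old mul old M S ⇒ mul old mul old old S   [M → old]
mul old mul old old S ⇒ mul old mul old old north old north   [S → north old north]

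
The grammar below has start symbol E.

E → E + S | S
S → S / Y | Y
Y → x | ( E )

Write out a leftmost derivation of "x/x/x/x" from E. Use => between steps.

E => S => S/Y => S/Y/Y => S/Y/Y/Y => Y/Y/Y/Y => x/Y/Y/Y => x/x/Y/Y => x/x/x/Y => x/x/x/x

E => S   [E → S]
S => S/Y   [S → S / Y]
S/Y => S/Y/Y   [S → S / Y]
S/Y/Y => S/Y/Y/Y   [S → S / Y]
S/Y/Y/Y => Y/Y/Y/Y   [S → Y]
Y/Y/Y/Y => x/Y/Y/Y   [Y → x]
x/Y/Y/Y => x/x/Y/Y   [Y → x]
x/x/Y/Y => x/x/x/Y   [Y → x]
x/x/x/Y => x/x/x/x   [Y → x]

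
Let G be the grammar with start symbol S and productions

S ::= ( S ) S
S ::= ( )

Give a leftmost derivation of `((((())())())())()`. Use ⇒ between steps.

S ⇒ (S)S   [S ::= ( S ) S]
(S)S ⇒ ((S)S)S   [S ::= ( S ) S]
((S)S)S ⇒ (((S)S)S)S   [S ::= ( S ) S]
(((S)S)S)S ⇒ ((((S)S)S)S)S   [S ::= ( S ) S]
((((S)S)S)S)S ⇒ ((((())S)S)S)S   [S ::= ( )]
((((())S)S)S)S ⇒ ((((())())S)S)S   [S ::= ( )]
((((())())S)S)S ⇒ ((((())())())S)S   [S ::= ( )]
((((())())())S)S ⇒ ((((())())())())S   [S ::= ( )]
((((())())())())S ⇒ ((((())())())())()   [S ::= ( )]

S ⇒ (S)S ⇒ ((S)S)S ⇒ (((S)S)S)S ⇒ ((((S)S)S)S)S ⇒ ((((())S)S)S)S ⇒ ((((())())S)S)S ⇒ ((((())())())S)S ⇒ ((((())())())())S ⇒ ((((())())())())()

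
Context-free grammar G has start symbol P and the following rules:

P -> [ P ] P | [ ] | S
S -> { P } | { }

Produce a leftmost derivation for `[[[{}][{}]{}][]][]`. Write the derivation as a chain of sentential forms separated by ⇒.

P⇒[P]P⇒[[P]P]P⇒[[[P]P]P]P⇒[[[S]P]P]P⇒[[[{}]P]P]P⇒[[[{}][P]P]P]P⇒[[[{}][S]P]P]P⇒[[[{}][{}]P]P]P⇒[[[{}][{}]S]P]P⇒[[[{}][{}]{}]P]P⇒[[[{}][{}]{}][]]P⇒[[[{}][{}]{}][]][]

P ⇒ [P]P   [P -> [ P ] P]
[P]P ⇒ [[P]P]P   [P -> [ P ] P]
[[P]P]P ⇒ [[[P]P]P]P   [P -> [ P ] P]
[[[P]P]P]P ⇒ [[[S]P]P]P   [P -> S]
[[[S]P]P]P ⇒ [[[{}]P]P]P   [S -> { }]
[[[{}]P]P]P ⇒ [[[{}][P]P]P]P   [P -> [ P ] P]
[[[{}][P]P]P]P ⇒ [[[{}][S]P]P]P   [P -> S]
[[[{}][S]P]P]P ⇒ [[[{}][{}]P]P]P   [S -> { }]
[[[{}][{}]P]P]P ⇒ [[[{}][{}]S]P]P   [P -> S]
[[[{}][{}]S]P]P ⇒ [[[{}][{}]{}]P]P   [S -> { }]
[[[{}][{}]{}]P]P ⇒ [[[{}][{}]{}][]]P   [P -> [ ]]
[[[{}][{}]{}][]]P ⇒ [[[{}][{}]{}][]][]   [P -> [ ]]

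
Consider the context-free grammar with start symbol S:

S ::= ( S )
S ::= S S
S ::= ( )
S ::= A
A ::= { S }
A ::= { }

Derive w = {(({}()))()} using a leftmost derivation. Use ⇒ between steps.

S ⇒ A ⇒ {S} ⇒ {SS} ⇒ {(S)S} ⇒ {((S))S} ⇒ {((SS))S} ⇒ {((AS))S} ⇒ {(({}S))S} ⇒ {(({}()))S} ⇒ {(({}()))()}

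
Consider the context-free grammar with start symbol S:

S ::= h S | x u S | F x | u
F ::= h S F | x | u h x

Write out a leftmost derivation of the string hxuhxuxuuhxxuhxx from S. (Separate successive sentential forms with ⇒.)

S ⇒ Fx   [S ::= F x]
Fx ⇒ hSFx   [F ::= h S F]
hSFx ⇒ hxuSFx   [S ::= x u S]
hxuSFx ⇒ hxuhSFx   [S ::= h S]
hxuhSFx ⇒ hxuhxuSFx   [S ::= x u S]
hxuhxuSFx ⇒ hxuhxuxuSFx   [S ::= x u S]
hxuhxuxuSFx ⇒ hxuhxuxuFxFx   [S ::= F x]
hxuhxuxuFxFx ⇒ hxuhxuxuuhxxFx   [F ::= u h x]
hxuhxuxuuhxxFx ⇒ hxuhxuxuuhxxuhxx   [F ::= u h x]

S ⇒ Fx ⇒ hSFx ⇒ hxuSFx ⇒ hxuhSFx ⇒ hxuhxuSFx ⇒ hxuhxuxuSFx ⇒ hxuhxuxuFxFx ⇒ hxuhxuxuuhxxFx ⇒ hxuhxuxuuhxxuhxx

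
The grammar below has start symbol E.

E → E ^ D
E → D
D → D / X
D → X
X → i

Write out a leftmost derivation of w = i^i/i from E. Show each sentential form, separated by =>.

E => E^D   [E → E ^ D]
E^D => D^D   [E → D]
D^D => X^D   [D → X]
X^D => i^D   [X → i]
i^D => i^D/X   [D → D / X]
i^D/X => i^X/X   [D → X]
i^X/X => i^i/X   [X → i]
i^i/X => i^i/i   [X → i]

E => E^D => D^D => X^D => i^D => i^D/X => i^X/X => i^i/X => i^i/i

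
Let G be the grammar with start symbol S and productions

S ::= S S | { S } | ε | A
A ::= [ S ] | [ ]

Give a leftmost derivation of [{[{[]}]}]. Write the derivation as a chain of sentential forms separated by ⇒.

S ⇒ A   [S ::= A]
A ⇒ [S]   [A ::= [ S ]]
[S] ⇒ [{S}]   [S ::= { S }]
[{S}] ⇒ [{A}]   [S ::= A]
[{A}] ⇒ [{[S]}]   [A ::= [ S ]]
[{[S]}] ⇒ [{[{S}]}]   [S ::= { S }]
[{[{S}]}] ⇒ [{[{A}]}]   [S ::= A]
[{[{A}]}] ⇒ [{[{[S]}]}]   [A ::= [ S ]]
[{[{[S]}]}] ⇒ [{[{[]}]}]   [S ::= ε]

S⇒A⇒[S]⇒[{S}]⇒[{A}]⇒[{[S]}]⇒[{[{S}]}]⇒[{[{A}]}]⇒[{[{[S]}]}]⇒[{[{[]}]}]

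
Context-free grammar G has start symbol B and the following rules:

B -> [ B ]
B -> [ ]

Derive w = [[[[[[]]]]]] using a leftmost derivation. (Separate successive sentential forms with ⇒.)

B ⇒ [B]   [B -> [ B ]]
[B] ⇒ [[B]]   [B -> [ B ]]
[[B]] ⇒ [[[B]]]   [B -> [ B ]]
[[[B]]] ⇒ [[[[B]]]]   [B -> [ B ]]
[[[[B]]]] ⇒ [[[[[B]]]]]   [B -> [ B ]]
[[[[[B]]]]] ⇒ [[[[[[]]]]]]   [B -> [ ]]

B ⇒ [B] ⇒ [[B]] ⇒ [[[B]]] ⇒ [[[[B]]]] ⇒ [[[[[B]]]]] ⇒ [[[[[[]]]]]]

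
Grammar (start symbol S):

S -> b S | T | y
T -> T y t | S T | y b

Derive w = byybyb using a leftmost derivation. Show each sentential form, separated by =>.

S=>T=>ST=>bST=>byT=>byST=>byTT=>byybT=>byybyb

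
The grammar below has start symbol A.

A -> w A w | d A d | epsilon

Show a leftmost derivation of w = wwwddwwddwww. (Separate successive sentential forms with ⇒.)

A ⇒ wAw ⇒ wwAww ⇒ wwwAwww ⇒ wwwdAdwww ⇒ wwwddAddwww ⇒ wwwddwAwddwww ⇒ wwwddwwddwww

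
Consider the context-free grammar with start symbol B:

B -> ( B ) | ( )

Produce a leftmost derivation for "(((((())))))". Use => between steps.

B=>(B)=>((B))=>(((B)))=>((((B))))=>(((((B)))))=>(((((())))))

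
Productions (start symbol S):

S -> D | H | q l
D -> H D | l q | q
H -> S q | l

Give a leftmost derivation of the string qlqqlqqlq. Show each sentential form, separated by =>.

S => D   [S -> D]
D => HD   [D -> H D]
HD => SqD   [H -> S q]
SqD => DqD   [S -> D]
DqD => HDqD   [D -> H D]
HDqD => SqDqD   [H -> S q]
SqDqD => HqDqD   [S -> H]
HqDqD => SqqDqD   [H -> S q]
SqqDqD => qlqqDqD   [S -> q l]
qlqqDqD => qlqqlqqD   [D -> l q]
qlqqlqqD => qlqqlqqlq   [D -> l q]

S => D => HD => SqD => DqD => HDqD => SqDqD => HqDqD => SqqDqD => qlqqDqD => qlqqlqqD => qlqqlqqlq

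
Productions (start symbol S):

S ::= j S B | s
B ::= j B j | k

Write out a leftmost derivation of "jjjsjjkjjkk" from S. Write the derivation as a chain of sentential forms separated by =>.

S=>jSB=>jjSBB=>jjjSBBB=>jjjsBBB=>jjjsjBjBB=>jjjsjjBjjBB=>jjjsjjkjjBB=>jjjsjjkjjkB=>jjjsjjkjjkk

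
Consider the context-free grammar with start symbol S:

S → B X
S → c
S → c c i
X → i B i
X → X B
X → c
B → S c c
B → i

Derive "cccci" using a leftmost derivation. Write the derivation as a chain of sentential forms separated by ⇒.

S ⇒ BX   [S → B X]
BX ⇒ SccX   [B → S c c]
SccX ⇒ cccX   [S → c]
cccX ⇒ cccXB   [X → X B]
cccXB ⇒ ccccB   [X → c]
ccccB ⇒ cccci   [B → i]

S ⇒ BX ⇒ SccX ⇒ cccX ⇒ cccXB ⇒ ccccB ⇒ cccci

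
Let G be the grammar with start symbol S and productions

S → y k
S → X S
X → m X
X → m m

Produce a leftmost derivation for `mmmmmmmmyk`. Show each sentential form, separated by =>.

S => XS   [S → X S]
XS => mXS   [X → m X]
mXS => mmXS   [X → m X]
mmXS => mmmXS   [X → m X]
mmmXS => mmmmXS   [X → m X]
mmmmXS => mmmmmXS   [X → m X]
mmmmmXS => mmmmmmXS   [X → m X]
mmmmmmXS => mmmmmmmmS   [X → m m]
mmmmmmmmS => mmmmmmmmyk   [S → y k]

S => XS => mXS => mmXS => mmmXS => mmmmXS => mmmmmXS => mmmmmmXS => mmmmmmmmS => mmmmmmmmyk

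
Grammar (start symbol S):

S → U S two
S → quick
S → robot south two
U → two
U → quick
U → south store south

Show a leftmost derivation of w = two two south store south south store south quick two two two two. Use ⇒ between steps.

S ⇒ U S two ⇒ two S two ⇒ two U S two two ⇒ two two S two two ⇒ two two U S two two two ⇒ two two south store south S two two two ⇒ two two south store south U S two two two two ⇒ two two south store south south store south S two two two two ⇒ two two south store south south store south quick two two two two

S ⇒ U S two   [S → U S two]
U S two ⇒ two S two   [U → two]
two S two ⇒ two U S two two   [S → U S two]
two U S two two ⇒ two two S two two   [U → two]
two two S two two ⇒ two two U S two two two   [S → U S two]
two two U S two two two ⇒ two two south store south S two two two   [U → south store south]
two two south store south S two two two ⇒ two two south store south U S two two two two   [S → U S two]
two two south store south U S two two two two ⇒ two two south store south south store south S two two two two   [U → south store south]
two two south store south south store south S two two two two ⇒ two two south store south south store south quick two two two two   [S → quick]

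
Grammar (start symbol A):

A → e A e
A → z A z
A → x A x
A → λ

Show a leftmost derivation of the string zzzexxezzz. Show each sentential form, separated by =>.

A => zAz   [A → z A z]
zAz => zzAzz   [A → z A z]
zzAzz => zzzAzzz   [A → z A z]
zzzAzzz => zzzeAezzz   [A → e A e]
zzzeAezzz => zzzexAxezzz   [A → x A x]
zzzexAxezzz => zzzexxezzz   [A → λ]

A=>zAz=>zzAzz=>zzzAzzz=>zzzeAezzz=>zzzexAxezzz=>zzzexxezzz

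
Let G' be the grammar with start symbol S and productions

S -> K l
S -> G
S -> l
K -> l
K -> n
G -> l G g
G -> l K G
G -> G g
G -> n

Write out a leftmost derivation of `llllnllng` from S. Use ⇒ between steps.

S ⇒ G ⇒ lGg ⇒ llKGg ⇒ lllGg ⇒ llllKGg ⇒ llllnGg ⇒ llllnlKGg ⇒ llllnllGg ⇒ llllnllng

S ⇒ G   [S -> G]
G ⇒ lGg   [G -> l G g]
lGg ⇒ llKGg   [G -> l K G]
llKGg ⇒ lllGg   [K -> l]
lllGg ⇒ llllKGg   [G -> l K G]
llllKGg ⇒ llllnGg   [K -> n]
llllnGg ⇒ llllnlKGg   [G -> l K G]
llllnlKGg ⇒ llllnllGg   [K -> l]
llllnllGg ⇒ llllnllng   [G -> n]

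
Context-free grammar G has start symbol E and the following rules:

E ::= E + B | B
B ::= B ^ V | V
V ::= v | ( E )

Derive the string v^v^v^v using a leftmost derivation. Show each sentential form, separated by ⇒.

E ⇒ B   [E ::= B]
B ⇒ B^V   [B ::= B ^ V]
B^V ⇒ B^V^V   [B ::= B ^ V]
B^V^V ⇒ B^V^V^V   [B ::= B ^ V]
B^V^V^V ⇒ V^V^V^V   [B ::= V]
V^V^V^V ⇒ v^V^V^V   [V ::= v]
v^V^V^V ⇒ v^v^V^V   [V ::= v]
v^v^V^V ⇒ v^v^v^V   [V ::= v]
v^v^v^V ⇒ v^v^v^v   [V ::= v]

E ⇒ B ⇒ B^V ⇒ B^V^V ⇒ B^V^V^V ⇒ V^V^V^V ⇒ v^V^V^V ⇒ v^v^V^V ⇒ v^v^v^V ⇒ v^v^v^v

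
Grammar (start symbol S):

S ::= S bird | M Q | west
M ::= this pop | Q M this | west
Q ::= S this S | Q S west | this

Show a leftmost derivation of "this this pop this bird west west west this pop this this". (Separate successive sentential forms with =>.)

S => M Q   [S ::= M Q]
M Q => Q M this Q   [M ::= Q M this]
Q M this Q => Q S west M this Q   [Q ::= Q S west]
Q S west M this Q => Q S west S west M this Q   [Q ::= Q S west]
Q S west S west M this Q => this S west S west M this Q   [Q ::= this]
this S west S west M this Q => this S bird west S west M this Q   [S ::= S bird]
this S bird west S west M this Q => this M Q bird west S west M this Q   [S ::= M Q]
this M Q bird west S west M this Q => this this pop Q bird west S west M this Q   [M ::= this pop]
this this pop Q bird west S west M this Q => this this pop this bird west S west M this Q   [Q ::= this]
this this pop this bird west S west M this Q => this this pop this bird west west west M this Q   [S ::= west]
this this pop this bird west west west M this Q => this this pop this bird west west west this pop this Q   [M ::= this pop]
this this pop this bird west west west this pop this Q => this this pop this bird west west west this pop this this   [Q ::= this]

S => M Q => Q M this Q => Q S west M this Q => Q S west S west M this Q => this S west S west M this Q => this S bird west S west M this Q => this M Q bird west S west M this Q => this this pop Q bird west S west M this Q => this this pop this bird west S west M this Q => this this pop this bird west west west M this Q => this this pop this bird west west west this pop this Q => this this pop this bird west west west this pop this this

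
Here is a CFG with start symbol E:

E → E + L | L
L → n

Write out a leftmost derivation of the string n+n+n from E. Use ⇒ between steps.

E ⇒ E+L   [E → E + L]
E+L ⇒ E+L+L   [E → E + L]
E+L+L ⇒ L+L+L   [E → L]
L+L+L ⇒ n+L+L   [L → n]
n+L+L ⇒ n+n+L   [L → n]
n+n+L ⇒ n+n+n   [L → n]

E⇒E+L⇒E+L+L⇒L+L+L⇒n+L+L⇒n+n+L⇒n+n+n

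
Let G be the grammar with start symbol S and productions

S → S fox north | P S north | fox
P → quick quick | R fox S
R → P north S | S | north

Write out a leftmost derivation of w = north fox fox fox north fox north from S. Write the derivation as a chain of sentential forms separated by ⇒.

S ⇒ S fox north ⇒ P S north fox north ⇒ R fox S S north fox north ⇒ north fox S S north fox north ⇒ north fox fox S north fox north ⇒ north fox fox fox north fox north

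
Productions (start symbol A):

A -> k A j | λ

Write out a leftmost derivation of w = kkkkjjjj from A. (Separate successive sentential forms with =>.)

A => kAj   [A -> k A j]
kAj => kkAjj   [A -> k A j]
kkAjj => kkkAjjj   [A -> k A j]
kkkAjjj => kkkkAjjjj   [A -> k A j]
kkkkAjjjj => kkkkjjjj   [A -> λ]

A=>kAj=>kkAjj=>kkkAjjj=>kkkkAjjjj=>kkkkjjjj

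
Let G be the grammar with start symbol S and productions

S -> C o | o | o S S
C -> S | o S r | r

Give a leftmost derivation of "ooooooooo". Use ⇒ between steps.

S ⇒ oSS ⇒ ooSSS ⇒ oooSSSS ⇒ ooooSSSSS ⇒ oooooSSSS ⇒ ooooooSSS ⇒ oooooooSS ⇒ ooooooooS ⇒ ooooooooo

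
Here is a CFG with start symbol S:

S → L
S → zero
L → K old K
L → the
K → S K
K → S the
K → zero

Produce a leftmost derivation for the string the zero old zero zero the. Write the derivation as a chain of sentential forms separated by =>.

S => L   [S → L]
L => K old K   [L → K old K]
K old K => S K old K   [K → S K]
S K old K => L K old K   [S → L]
L K old K => the K old K   [L → the]
the K old K => the zero old K   [K → zero]
the zero old K => the zero old S K   [K → S K]
the zero old S K => the zero old zero K   [S → zero]
the zero old zero K => the zero old zero S the   [K → S the]
the zero old zero S the => the zero old zero zero the   [S → zero]

S => L => K old K => S K old K => L K old K => the K old K => the zero old K => the zero old S K => the zero old zero K => the zero old zero S the => the zero old zero zero the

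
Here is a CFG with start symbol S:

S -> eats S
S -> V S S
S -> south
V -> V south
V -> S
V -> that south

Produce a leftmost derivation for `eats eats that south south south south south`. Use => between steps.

S => eats S => eats eats S => eats eats V S S => eats eats S S S => eats eats V S S S S => eats eats that south S S S S => eats eats that south south S S S => eats eats that south south south S S => eats eats that south south south south S => eats eats that south south south south south

S => eats S   [S -> eats S]
eats S => eats eats S   [S -> eats S]
eats eats S => eats eats V S S   [S -> V S S]
eats eats V S S => eats eats S S S   [V -> S]
eats eats S S S => eats eats V S S S S   [S -> V S S]
eats eats V S S S S => eats eats that south S S S S   [V -> that south]
eats eats that south S S S S => eats eats that south south S S S   [S -> south]
eats eats that south south S S S => eats eats that south south south S S   [S -> south]
eats eats that south south south S S => eats eats that south south south south S   [S -> south]
eats eats that south south south south S => eats eats that south south south south south   [S -> south]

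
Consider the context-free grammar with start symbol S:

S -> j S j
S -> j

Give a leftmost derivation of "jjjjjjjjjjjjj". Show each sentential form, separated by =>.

S => jSj => jjSjj => jjjSjjj => jjjjSjjjj => jjjjjSjjjjj => jjjjjjSjjjjjj => jjjjjjjjjjjjj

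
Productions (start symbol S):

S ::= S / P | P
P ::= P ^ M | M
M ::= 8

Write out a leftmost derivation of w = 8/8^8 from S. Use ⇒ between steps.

S ⇒ S/P ⇒ P/P ⇒ M/P ⇒ 8/P ⇒ 8/P^M ⇒ 8/M^M ⇒ 8/8^M ⇒ 8/8^8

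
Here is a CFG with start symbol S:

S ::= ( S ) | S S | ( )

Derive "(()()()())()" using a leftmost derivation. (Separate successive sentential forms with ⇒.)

S ⇒ SS ⇒ (S)S ⇒ (SS)S ⇒ (()S)S ⇒ (()SS)S ⇒ (()SSS)S ⇒ (()()SS)S ⇒ (()()()S)S ⇒ (()()()())S ⇒ (()()()())()

S ⇒ SS   [S ::= S S]
SS ⇒ (S)S   [S ::= ( S )]
(S)S ⇒ (SS)S   [S ::= S S]
(SS)S ⇒ (()S)S   [S ::= ( )]
(()S)S ⇒ (()SS)S   [S ::= S S]
(()SS)S ⇒ (()SSS)S   [S ::= S S]
(()SSS)S ⇒ (()()SS)S   [S ::= ( )]
(()()SS)S ⇒ (()()()S)S   [S ::= ( )]
(()()()S)S ⇒ (()()()())S   [S ::= ( )]
(()()()())S ⇒ (()()()())()   [S ::= ( )]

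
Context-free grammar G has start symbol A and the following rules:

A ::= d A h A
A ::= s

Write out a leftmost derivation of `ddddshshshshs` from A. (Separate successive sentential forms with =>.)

A => dAhA   [A ::= d A h A]
dAhA => ddAhAhA   [A ::= d A h A]
ddAhAhA => dddAhAhAhA   [A ::= d A h A]
dddAhAhAhA => ddddAhAhAhAhA   [A ::= d A h A]
ddddAhAhAhAhA => ddddshAhAhAhA   [A ::= s]
ddddshAhAhAhA => ddddshshAhAhA   [A ::= s]
ddddshshAhAhA => ddddshshshAhA   [A ::= s]
ddddshshshAhA => ddddshshshshA   [A ::= s]
ddddshshshshA => ddddshshshshs   [A ::= s]

A=>dAhA=>ddAhAhA=>dddAhAhAhA=>ddddAhAhAhAhA=>ddddshAhAhAhA=>ddddshshAhAhA=>ddddshshshAhA=>ddddshshshshA=>ddddshshshshs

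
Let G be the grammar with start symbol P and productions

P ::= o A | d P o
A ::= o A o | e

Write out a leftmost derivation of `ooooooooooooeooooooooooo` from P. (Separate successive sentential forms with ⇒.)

P ⇒ oA   [P ::= o A]
oA ⇒ ooAo   [A ::= o A o]
ooAo ⇒ oooAoo   [A ::= o A o]
oooAoo ⇒ ooooAooo   [A ::= o A o]
ooooAooo ⇒ oooooAoooo   [A ::= o A o]
oooooAoooo ⇒ ooooooAooooo   [A ::= o A o]
ooooooAooooo ⇒ oooooooAoooooo   [A ::= o A o]
oooooooAoooooo ⇒ ooooooooAooooooo   [A ::= o A o]
ooooooooAooooooo ⇒ oooooooooAoooooooo   [A ::= o A o]
oooooooooAoooooooo ⇒ ooooooooooAooooooooo   [A ::= o A o]
ooooooooooAooooooooo ⇒ oooooooooooAoooooooooo   [A ::= o A o]
oooooooooooAoooooooooo ⇒ ooooooooooooAooooooooooo   [A ::= o A o]
ooooooooooooAooooooooooo ⇒ ooooooooooooeooooooooooo   [A ::= e]

P⇒oA⇒ooAo⇒oooAoo⇒ooooAooo⇒oooooAoooo⇒ooooooAooooo⇒oooooooAoooooo⇒ooooooooAooooooo⇒oooooooooAoooooooo⇒ooooooooooAooooooooo⇒oooooooooooAoooooooooo⇒ooooooooooooAooooooooooo⇒ooooooooooooeooooooooooo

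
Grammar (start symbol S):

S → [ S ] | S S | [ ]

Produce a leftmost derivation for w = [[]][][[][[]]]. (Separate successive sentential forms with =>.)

S => SS => SSS => [S]SS => [[]]SS => [[]][]S => [[]][][S] => [[]][][SS] => [[]][][[]S] => [[]][][[][S]] => [[]][][[][[]]]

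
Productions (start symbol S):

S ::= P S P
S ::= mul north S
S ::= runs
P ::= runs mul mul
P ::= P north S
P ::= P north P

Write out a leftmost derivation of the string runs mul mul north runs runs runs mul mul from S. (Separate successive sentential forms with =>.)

S => P S P => P north S S P => runs mul mul north S S P => runs mul mul north runs S P => runs mul mul north runs runs P => runs mul mul north runs runs runs mul mul

S => P S P   [S ::= P S P]
P S P => P north S S P   [P ::= P north S]
P north S S P => runs mul mul north S S P   [P ::= runs mul mul]
runs mul mul north S S P => runs mul mul north runs S P   [S ::= runs]
runs mul mul north runs S P => runs mul mul north runs runs P   [S ::= runs]
runs mul mul north runs runs P => runs mul mul north runs runs runs mul mul   [P ::= runs mul mul]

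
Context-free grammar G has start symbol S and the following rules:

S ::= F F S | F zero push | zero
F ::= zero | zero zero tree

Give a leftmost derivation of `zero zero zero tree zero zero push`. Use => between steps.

S => F F S => zero F S => zero zero zero tree S => zero zero zero tree F zero push => zero zero zero tree zero zero push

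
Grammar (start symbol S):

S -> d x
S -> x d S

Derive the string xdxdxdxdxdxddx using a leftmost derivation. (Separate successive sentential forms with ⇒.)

S⇒xdS⇒xdxdS⇒xdxdxdS⇒xdxdxdxdS⇒xdxdxdxdxdS⇒xdxdxdxdxdxdS⇒xdxdxdxdxdxddx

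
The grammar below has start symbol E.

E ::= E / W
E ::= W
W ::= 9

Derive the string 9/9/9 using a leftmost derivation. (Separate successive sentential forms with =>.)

E => E/W => E/W/W => W/W/W => 9/W/W => 9/9/W => 9/9/9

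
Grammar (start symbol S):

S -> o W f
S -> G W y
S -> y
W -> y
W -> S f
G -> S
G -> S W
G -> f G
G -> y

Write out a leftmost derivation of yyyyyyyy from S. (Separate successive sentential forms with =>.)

S => GWy   [S -> G W y]
GWy => SWy   [G -> S]
SWy => GWyWy   [S -> G W y]
GWyWy => SWWyWy   [G -> S W]
SWWyWy => GWyWWyWy   [S -> G W y]
GWyWWyWy => yWyWWyWy   [G -> y]
yWyWWyWy => yyyWWyWy   [W -> y]
yyyWWyWy => yyyyWyWy   [W -> y]
yyyyWyWy => yyyyyyWy   [W -> y]
yyyyyyWy => yyyyyyyy   [W -> y]

S => GWy => SWy => GWyWy => SWWyWy => GWyWWyWy => yWyWWyWy => yyyWWyWy => yyyyWyWy => yyyyyyWy => yyyyyyyy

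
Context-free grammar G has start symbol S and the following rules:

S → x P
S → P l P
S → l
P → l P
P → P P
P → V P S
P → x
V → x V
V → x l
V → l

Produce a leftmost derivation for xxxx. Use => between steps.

S => xP   [S → x P]
xP => xPP   [P → P P]
xPP => xPPP   [P → P P]
xPPP => xxPP   [P → x]
xxPP => xxxP   [P → x]
xxxP => xxxx   [P → x]

S => xP => xPP => xPPP => xxPP => xxxP => xxxx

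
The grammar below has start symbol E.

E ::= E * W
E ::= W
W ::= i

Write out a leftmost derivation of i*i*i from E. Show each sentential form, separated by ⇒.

E ⇒ E*W ⇒ E*W*W ⇒ W*W*W ⇒ i*W*W ⇒ i*i*W ⇒ i*i*i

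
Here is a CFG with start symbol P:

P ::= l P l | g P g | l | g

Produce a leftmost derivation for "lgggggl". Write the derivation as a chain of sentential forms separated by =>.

P => lPl   [P ::= l P l]
lPl => lgPgl   [P ::= g P g]
lgPgl => lggPggl   [P ::= g P g]
lggPggl => lgggggl   [P ::= g]

P => lPl => lgPgl => lggPggl => lgggggl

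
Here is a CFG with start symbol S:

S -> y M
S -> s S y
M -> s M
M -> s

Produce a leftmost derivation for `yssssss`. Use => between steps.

S=>yM=>ysM=>yssM=>ysssM=>yssssM=>ysssssM=>yssssss

S => yM   [S -> y M]
yM => ysM   [M -> s M]
ysM => yssM   [M -> s M]
yssM => ysssM   [M -> s M]
ysssM => yssssM   [M -> s M]
yssssM => ysssssM   [M -> s M]
ysssssM => yssssss   [M -> s]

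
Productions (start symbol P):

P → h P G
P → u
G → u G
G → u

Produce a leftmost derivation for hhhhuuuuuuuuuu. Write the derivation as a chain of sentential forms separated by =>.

P => hPG   [P → h P G]
hPG => hhPGG   [P → h P G]
hhPGG => hhhPGGG   [P → h P G]
hhhPGGG => hhhhPGGGG   [P → h P G]
hhhhPGGGG => hhhhuGGGG   [P → u]
hhhhuGGGG => hhhhuuGGGG   [G → u G]
hhhhuuGGGG => hhhhuuuGGGG   [G → u G]
hhhhuuuGGGG => hhhhuuuuGGG   [G → u]
hhhhuuuuGGG => hhhhuuuuuGGG   [G → u G]
hhhhuuuuuGGG => hhhhuuuuuuGGG   [G → u G]
hhhhuuuuuuGGG => hhhhuuuuuuuGG   [G → u]
hhhhuuuuuuuGG => hhhhuuuuuuuuG   [G → u]
hhhhuuuuuuuuG => hhhhuuuuuuuuuG   [G → u G]
hhhhuuuuuuuuuG => hhhhuuuuuuuuuu   [G → u]

P=>hPG=>hhPGG=>hhhPGGG=>hhhhPGGGG=>hhhhuGGGG=>hhhhuuGGGG=>hhhhuuuGGGG=>hhhhuuuuGGG=>hhhhuuuuuGGG=>hhhhuuuuuuGGG=>hhhhuuuuuuuGG=>hhhhuuuuuuuuG=>hhhhuuuuuuuuuG=>hhhhuuuuuuuuuu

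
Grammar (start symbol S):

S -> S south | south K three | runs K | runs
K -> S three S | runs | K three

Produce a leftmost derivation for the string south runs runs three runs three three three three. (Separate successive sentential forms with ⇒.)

S ⇒ south K three ⇒ south K three three ⇒ south K three three three ⇒ south K three three three three ⇒ south S three S three three three three ⇒ south runs K three S three three three three ⇒ south runs runs three S three three three three ⇒ south runs runs three runs three three three three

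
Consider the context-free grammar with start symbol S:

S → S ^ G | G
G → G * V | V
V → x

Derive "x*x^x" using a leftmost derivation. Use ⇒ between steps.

S ⇒ S^G   [S → S ^ G]
S^G ⇒ G^G   [S → G]
G^G ⇒ G*V^G   [G → G * V]
G*V^G ⇒ V*V^G   [G → V]
V*V^G ⇒ x*V^G   [V → x]
x*V^G ⇒ x*x^G   [V → x]
x*x^G ⇒ x*x^V   [G → V]
x*x^V ⇒ x*x^x   [V → x]

S ⇒ S^G ⇒ G^G ⇒ G*V^G ⇒ V*V^G ⇒ x*V^G ⇒ x*x^G ⇒ x*x^V ⇒ x*x^x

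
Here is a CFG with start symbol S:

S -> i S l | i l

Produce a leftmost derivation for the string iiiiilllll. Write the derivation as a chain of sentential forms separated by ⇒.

S ⇒ iSl   [S -> i S l]
iSl ⇒ iiSll   [S -> i S l]
iiSll ⇒ iiiSlll   [S -> i S l]
iiiSlll ⇒ iiiiSllll   [S -> i S l]
iiiiSllll ⇒ iiiiilllll   [S -> i l]

S⇒iSl⇒iiSll⇒iiiSlll⇒iiiiSllll⇒iiiiilllll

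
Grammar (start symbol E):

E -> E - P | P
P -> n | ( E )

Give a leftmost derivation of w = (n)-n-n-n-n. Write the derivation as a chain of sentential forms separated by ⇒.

E ⇒ E-P   [E -> E - P]
E-P ⇒ E-P-P   [E -> E - P]
E-P-P ⇒ E-P-P-P   [E -> E - P]
E-P-P-P ⇒ E-P-P-P-P   [E -> E - P]
E-P-P-P-P ⇒ P-P-P-P-P   [E -> P]
P-P-P-P-P ⇒ (E)-P-P-P-P   [P -> ( E )]
(E)-P-P-P-P ⇒ (P)-P-P-P-P   [E -> P]
(P)-P-P-P-P ⇒ (n)-P-P-P-P   [P -> n]
(n)-P-P-P-P ⇒ (n)-n-P-P-P   [P -> n]
(n)-n-P-P-P ⇒ (n)-n-n-P-P   [P -> n]
(n)-n-n-P-P ⇒ (n)-n-n-n-P   [P -> n]
(n)-n-n-n-P ⇒ (n)-n-n-n-n   [P -> n]

E ⇒ E-P ⇒ E-P-P ⇒ E-P-P-P ⇒ E-P-P-P-P ⇒ P-P-P-P-P ⇒ (E)-P-P-P-P ⇒ (P)-P-P-P-P ⇒ (n)-P-P-P-P ⇒ (n)-n-P-P-P ⇒ (n)-n-n-P-P ⇒ (n)-n-n-n-P ⇒ (n)-n-n-n-n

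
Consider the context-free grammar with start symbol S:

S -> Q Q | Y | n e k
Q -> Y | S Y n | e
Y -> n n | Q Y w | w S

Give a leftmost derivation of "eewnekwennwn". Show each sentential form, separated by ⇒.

S ⇒ QQ ⇒ eQ ⇒ eSYn ⇒ eYYn ⇒ eQYwYn ⇒ eeYwYn ⇒ eewSwYn ⇒ eewnekwYn ⇒ eewnekwQYwn ⇒ eewnekweYwn ⇒ eewnekwennwn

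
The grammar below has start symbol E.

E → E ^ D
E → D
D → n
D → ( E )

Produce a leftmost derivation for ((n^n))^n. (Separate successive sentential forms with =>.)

E=>E^D=>D^D=>(E)^D=>(D)^D=>((E))^D=>((E^D))^D=>((D^D))^D=>((n^D))^D=>((n^n))^D=>((n^n))^n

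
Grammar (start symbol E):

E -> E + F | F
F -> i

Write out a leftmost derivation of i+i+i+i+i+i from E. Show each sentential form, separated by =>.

E => E+F   [E -> E + F]
E+F => E+F+F   [E -> E + F]
E+F+F => E+F+F+F   [E -> E + F]
E+F+F+F => E+F+F+F+F   [E -> E + F]
E+F+F+F+F => E+F+F+F+F+F   [E -> E + F]
E+F+F+F+F+F => F+F+F+F+F+F   [E -> F]
F+F+F+F+F+F => i+F+F+F+F+F   [F -> i]
i+F+F+F+F+F => i+i+F+F+F+F   [F -> i]
i+i+F+F+F+F => i+i+i+F+F+F   [F -> i]
i+i+i+F+F+F => i+i+i+i+F+F   [F -> i]
i+i+i+i+F+F => i+i+i+i+i+F   [F -> i]
i+i+i+i+i+F => i+i+i+i+i+i   [F -> i]

E => E+F => E+F+F => E+F+F+F => E+F+F+F+F => E+F+F+F+F+F => F+F+F+F+F+F => i+F+F+F+F+F => i+i+F+F+F+F => i+i+i+F+F+F => i+i+i+i+F+F => i+i+i+i+i+F => i+i+i+i+i+i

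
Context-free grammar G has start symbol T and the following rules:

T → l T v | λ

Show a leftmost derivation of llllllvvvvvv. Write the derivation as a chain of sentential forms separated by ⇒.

T ⇒ lTv   [T → l T v]
lTv ⇒ llTvv   [T → l T v]
llTvv ⇒ lllTvvv   [T → l T v]
lllTvvv ⇒ llllTvvvv   [T → l T v]
llllTvvvv ⇒ lllllTvvvvv   [T → l T v]
lllllTvvvvv ⇒ llllllTvvvvvv   [T → l T v]
llllllTvvvvvv ⇒ llllllvvvvvv   [T → λ]

T⇒lTv⇒llTvv⇒lllTvvv⇒llllTvvvv⇒lllllTvvvvv⇒llllllTvvvvvv⇒llllllvvvvvv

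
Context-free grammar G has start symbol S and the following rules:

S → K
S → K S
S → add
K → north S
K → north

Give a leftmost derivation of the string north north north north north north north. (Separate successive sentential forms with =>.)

S => K => north S => north K => north north S => north north K S => north north north S S => north north north K S S => north north north north S S => north north north north K S => north north north north north S => north north north north north K => north north north north north north S => north north north north north north K => north north north north north north north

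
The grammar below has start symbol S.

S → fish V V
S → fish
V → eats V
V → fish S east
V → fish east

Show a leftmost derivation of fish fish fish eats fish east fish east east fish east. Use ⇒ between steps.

S ⇒ fish V V   [S → fish V V]
fish V V ⇒ fish fish S east V   [V → fish S east]
fish fish S east V ⇒ fish fish fish V V east V   [S → fish V V]
fish fish fish V V east V ⇒ fish fish fish eats V V east V   [V → eats V]
fish fish fish eats V V east V ⇒ fish fish fish eats fish east V east V   [V → fish east]
fish fish fish eats fish east V east V ⇒ fish fish fish eats fish east fish east east V   [V → fish east]
fish fish fish eats fish east fish east east V ⇒ fish fish fish eats fish east fish east east fish east   [V → fish east]

S ⇒ fish V V ⇒ fish fish S east V ⇒ fish fish fish V V east V ⇒ fish fish fish eats V V east V ⇒ fish fish fish eats fish east V east V ⇒ fish fish fish eats fish east fish east east V ⇒ fish fish fish eats fish east fish east east fish east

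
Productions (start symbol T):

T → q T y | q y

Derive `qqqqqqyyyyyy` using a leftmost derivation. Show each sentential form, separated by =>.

T=>qTy=>qqTyy=>qqqTyyy=>qqqqTyyyy=>qqqqqTyyyyy=>qqqqqqyyyyyy

T => qTy   [T → q T y]
qTy => qqTyy   [T → q T y]
qqTyy => qqqTyyy   [T → q T y]
qqqTyyy => qqqqTyyyy   [T → q T y]
qqqqTyyyy => qqqqqTyyyyy   [T → q T y]
qqqqqTyyyyy => qqqqqqyyyyyy   [T → q y]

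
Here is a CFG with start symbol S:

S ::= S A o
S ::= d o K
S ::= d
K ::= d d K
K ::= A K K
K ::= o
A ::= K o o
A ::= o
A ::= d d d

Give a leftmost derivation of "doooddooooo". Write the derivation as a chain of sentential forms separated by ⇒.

S⇒SAo⇒dAo⇒dKooo⇒dAKKooo⇒dKooKKooo⇒doooKKooo⇒doooddKKooo⇒doooddoKooo⇒doooddooooo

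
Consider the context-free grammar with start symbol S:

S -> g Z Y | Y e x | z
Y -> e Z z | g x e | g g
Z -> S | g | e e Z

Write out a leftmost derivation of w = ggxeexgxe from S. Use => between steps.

S => gZY => gSY => gYexY => ggxeexY => ggxeexgxe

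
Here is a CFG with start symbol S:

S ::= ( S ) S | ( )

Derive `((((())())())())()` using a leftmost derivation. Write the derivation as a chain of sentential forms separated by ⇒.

S ⇒ (S)S   [S ::= ( S ) S]
(S)S ⇒ ((S)S)S   [S ::= ( S ) S]
((S)S)S ⇒ (((S)S)S)S   [S ::= ( S ) S]
(((S)S)S)S ⇒ ((((S)S)S)S)S   [S ::= ( S ) S]
((((S)S)S)S)S ⇒ ((((())S)S)S)S   [S ::= ( )]
((((())S)S)S)S ⇒ ((((())())S)S)S   [S ::= ( )]
((((())())S)S)S ⇒ ((((())())())S)S   [S ::= ( )]
((((())())())S)S ⇒ ((((())())())())S   [S ::= ( )]
((((())())())())S ⇒ ((((())())())())()   [S ::= ( )]

S ⇒ (S)S ⇒ ((S)S)S ⇒ (((S)S)S)S ⇒ ((((S)S)S)S)S ⇒ ((((())S)S)S)S ⇒ ((((())())S)S)S ⇒ ((((())())())S)S ⇒ ((((())())())())S ⇒ ((((())())())())()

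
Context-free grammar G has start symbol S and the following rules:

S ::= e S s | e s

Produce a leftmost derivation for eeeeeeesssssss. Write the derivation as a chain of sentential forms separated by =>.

S => eSs   [S ::= e S s]
eSs => eeSss   [S ::= e S s]
eeSss => eeeSsss   [S ::= e S s]
eeeSsss => eeeeSssss   [S ::= e S s]
eeeeSssss => eeeeeSsssss   [S ::= e S s]
eeeeeSsssss => eeeeeeSssssss   [S ::= e S s]
eeeeeeSssssss => eeeeeeesssssss   [S ::= e s]

S=>eSs=>eeSss=>eeeSsss=>eeeeSssss=>eeeeeSsssss=>eeeeeeSssssss=>eeeeeeesssssss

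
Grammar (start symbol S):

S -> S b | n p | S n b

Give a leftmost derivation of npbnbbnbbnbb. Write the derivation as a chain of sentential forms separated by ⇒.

S ⇒ Sb ⇒ Snbb ⇒ Sbnbb ⇒ Snbbnbb ⇒ Sbnbbnbb ⇒ Snbbnbbnbb ⇒ Sbnbbnbbnbb ⇒ npbnbbnbbnbb

S ⇒ Sb   [S -> S b]
Sb ⇒ Snbb   [S -> S n b]
Snbb ⇒ Sbnbb   [S -> S b]
Sbnbb ⇒ Snbbnbb   [S -> S n b]
Snbbnbb ⇒ Sbnbbnbb   [S -> S b]
Sbnbbnbb ⇒ Snbbnbbnbb   [S -> S n b]
Snbbnbbnbb ⇒ Sbnbbnbbnbb   [S -> S b]
Sbnbbnbbnbb ⇒ npbnbbnbbnbb   [S -> n p]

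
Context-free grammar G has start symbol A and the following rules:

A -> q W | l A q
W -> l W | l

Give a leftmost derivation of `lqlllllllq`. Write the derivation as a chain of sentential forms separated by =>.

A => lAq => lqWq => lqlWq => lqllWq => lqlllWq => lqllllWq => lqlllllWq => lqllllllWq => lqlllllllq

A => lAq   [A -> l A q]
lAq => lqWq   [A -> q W]
lqWq => lqlWq   [W -> l W]
lqlWq => lqllWq   [W -> l W]
lqllWq => lqlllWq   [W -> l W]
lqlllWq => lqllllWq   [W -> l W]
lqllllWq => lqlllllWq   [W -> l W]
lqlllllWq => lqllllllWq   [W -> l W]
lqllllllWq => lqlllllllq   [W -> l]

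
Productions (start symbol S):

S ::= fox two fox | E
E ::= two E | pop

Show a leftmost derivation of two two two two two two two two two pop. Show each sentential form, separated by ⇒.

S ⇒ E   [S ::= E]
E ⇒ two E   [E ::= two E]
two E ⇒ two two E   [E ::= two E]
two two E ⇒ two two two E   [E ::= two E]
two two two E ⇒ two two two two E   [E ::= two E]
two two two two E ⇒ two two two two two E   [E ::= two E]
two two two two two E ⇒ two two two two two two E   [E ::= two E]
two two two two two two E ⇒ two two two two two two two E   [E ::= two E]
two two two two two two two E ⇒ two two two two two two two two E   [E ::= two E]
two two two two two two two two E ⇒ two two two two two two two two two E   [E ::= two E]
two two two two two two two two two E ⇒ two two two two two two two two two pop   [E ::= pop]

S ⇒ E ⇒ two E ⇒ two two E ⇒ two two two E ⇒ two two two two E ⇒ two two two two two E ⇒ two two two two two two E ⇒ two two two two two two two E ⇒ two two two two two two two two E ⇒ two two two two two two two two two E ⇒ two two two two two two two two two pop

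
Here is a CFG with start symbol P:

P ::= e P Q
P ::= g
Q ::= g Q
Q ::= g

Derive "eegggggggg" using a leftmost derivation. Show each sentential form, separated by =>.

P => ePQ   [P ::= e P Q]
ePQ => eePQQ   [P ::= e P Q]
eePQQ => eegQQ   [P ::= g]
eegQQ => eeggQQ   [Q ::= g Q]
eeggQQ => eegggQQ   [Q ::= g Q]
eegggQQ => eeggggQQ   [Q ::= g Q]
eeggggQQ => eegggggQQ   [Q ::= g Q]
eegggggQQ => eeggggggQQ   [Q ::= g Q]
eeggggggQQ => eegggggggQ   [Q ::= g]
eegggggggQ => eegggggggg   [Q ::= g]

P => ePQ => eePQQ => eegQQ => eeggQQ => eegggQQ => eeggggQQ => eegggggQQ => eeggggggQQ => eegggggggQ => eegggggggg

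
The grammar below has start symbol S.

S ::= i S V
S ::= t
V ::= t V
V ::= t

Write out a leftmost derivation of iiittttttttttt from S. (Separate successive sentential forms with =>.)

S => iSV   [S ::= i S V]
iSV => iiSVV   [S ::= i S V]
iiSVV => iiiSVVV   [S ::= i S V]
iiiSVVV => iiitVVV   [S ::= t]
iiitVVV => iiittVVV   [V ::= t V]
iiittVVV => iiitttVVV   [V ::= t V]
iiitttVVV => iiittttVVV   [V ::= t V]
iiittttVVV => iiitttttVV   [V ::= t]
iiitttttVV => iiittttttVV   [V ::= t V]
iiittttttVV => iiitttttttVV   [V ::= t V]
iiitttttttVV => iiittttttttVV   [V ::= t V]
iiittttttttVV => iiitttttttttVV   [V ::= t V]
iiitttttttttVV => iiittttttttttV   [V ::= t]
iiittttttttttV => iiittttttttttt   [V ::= t]

S=>iSV=>iiSVV=>iiiSVVV=>iiitVVV=>iiittVVV=>iiitttVVV=>iiittttVVV=>iiitttttVV=>iiittttttVV=>iiitttttttVV=>iiittttttttVV=>iiitttttttttVV=>iiittttttttttV=>iiittttttttttt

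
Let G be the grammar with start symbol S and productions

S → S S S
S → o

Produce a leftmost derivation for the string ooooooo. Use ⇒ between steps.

S ⇒ SSS ⇒ SSSSS ⇒ SSSSSSS ⇒ oSSSSSS ⇒ ooSSSSS ⇒ oooSSSS ⇒ ooooSSS ⇒ oooooSS ⇒ ooooooS ⇒ ooooooo

S ⇒ SSS   [S → S S S]
SSS ⇒ SSSSS   [S → S S S]
SSSSS ⇒ SSSSSSS   [S → S S S]
SSSSSSS ⇒ oSSSSSS   [S → o]
oSSSSSS ⇒ ooSSSSS   [S → o]
ooSSSSS ⇒ oooSSSS   [S → o]
oooSSSS ⇒ ooooSSS   [S → o]
ooooSSS ⇒ oooooSS   [S → o]
oooooSS ⇒ ooooooS   [S → o]
ooooooS ⇒ ooooooo   [S → o]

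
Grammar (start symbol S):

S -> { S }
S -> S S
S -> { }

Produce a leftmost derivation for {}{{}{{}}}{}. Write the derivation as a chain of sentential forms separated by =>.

S=>SS=>{}S=>{}SS=>{}{S}S=>{}{SS}S=>{}{{}S}S=>{}{{}{S}}S=>{}{{}{{}}}S=>{}{{}{{}}}{}

S => SS   [S -> S S]
SS => {}S   [S -> { }]
{}S => {}SS   [S -> S S]
{}SS => {}{S}S   [S -> { S }]
{}{S}S => {}{SS}S   [S -> S S]
{}{SS}S => {}{{}S}S   [S -> { }]
{}{{}S}S => {}{{}{S}}S   [S -> { S }]
{}{{}{S}}S => {}{{}{{}}}S   [S -> { }]
{}{{}{{}}}S => {}{{}{{}}}{}   [S -> { }]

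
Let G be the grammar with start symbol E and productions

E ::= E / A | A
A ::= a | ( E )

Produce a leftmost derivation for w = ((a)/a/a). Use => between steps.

E => A   [E ::= A]
A => (E)   [A ::= ( E )]
(E) => (E/A)   [E ::= E / A]
(E/A) => (E/A/A)   [E ::= E / A]
(E/A/A) => (A/A/A)   [E ::= A]
(A/A/A) => ((E)/A/A)   [A ::= ( E )]
((E)/A/A) => ((A)/A/A)   [E ::= A]
((A)/A/A) => ((a)/A/A)   [A ::= a]
((a)/A/A) => ((a)/a/A)   [A ::= a]
((a)/a/A) => ((a)/a/a)   [A ::= a]

E=>A=>(E)=>(E/A)=>(E/A/A)=>(A/A/A)=>((E)/A/A)=>((A)/A/A)=>((a)/A/A)=>((a)/a/A)=>((a)/a/a)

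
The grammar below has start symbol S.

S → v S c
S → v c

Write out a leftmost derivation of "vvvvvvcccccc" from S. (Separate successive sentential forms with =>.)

S=>vSc=>vvScc=>vvvSccc=>vvvvScccc=>vvvvvSccccc=>vvvvvvcccccc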